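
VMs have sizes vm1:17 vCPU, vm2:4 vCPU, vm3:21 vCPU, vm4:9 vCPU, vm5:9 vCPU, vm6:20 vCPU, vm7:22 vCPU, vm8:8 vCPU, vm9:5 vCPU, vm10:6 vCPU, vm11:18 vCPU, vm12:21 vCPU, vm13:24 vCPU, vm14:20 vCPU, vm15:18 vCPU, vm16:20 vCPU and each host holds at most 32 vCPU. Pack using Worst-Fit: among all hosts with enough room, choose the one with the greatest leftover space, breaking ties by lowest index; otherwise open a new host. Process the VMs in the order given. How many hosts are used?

vm1 (17 vCPU) → host 1 (remaining 15 vCPU)
vm2 (4 vCPU) → host 1 (remaining 11 vCPU)
vm3 (21 vCPU) → host 2 (remaining 11 vCPU)
vm4 (9 vCPU) → host 1 (remaining 2 vCPU)
vm5 (9 vCPU) → host 2 (remaining 2 vCPU)
vm6 (20 vCPU) → host 3 (remaining 12 vCPU)
vm7 (22 vCPU) → host 4 (remaining 10 vCPU)
vm8 (8 vCPU) → host 3 (remaining 4 vCPU)
vm9 (5 vCPU) → host 4 (remaining 5 vCPU)
vm10 (6 vCPU) → host 5 (remaining 26 vCPU)
vm11 (18 vCPU) → host 5 (remaining 8 vCPU)
vm12 (21 vCPU) → host 6 (remaining 11 vCPU)
vm13 (24 vCPU) → host 7 (remaining 8 vCPU)
vm14 (20 vCPU) → host 8 (remaining 12 vCPU)
vm15 (18 vCPU) → host 9 (remaining 14 vCPU)
vm16 (20 vCPU) → host 10 (remaining 12 vCPU)
Final hosts: [17,4,9] [21,9] [20,8] [22,5] [6,18] [21] [24] [20] [18] [20].

10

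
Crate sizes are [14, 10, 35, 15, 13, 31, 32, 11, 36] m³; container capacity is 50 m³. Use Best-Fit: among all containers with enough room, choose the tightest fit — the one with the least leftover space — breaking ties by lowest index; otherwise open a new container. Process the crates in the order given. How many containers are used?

Put 14 m³ in container 1; 36 m³ remain.
Put 10 m³ in container 1; 26 m³ remain.
Put 35 m³ in container 2; 15 m³ remain.
Put 15 m³ in container 2; 0 m³ remain.
Put 13 m³ in container 1; 13 m³ remain.
Put 31 m³ in container 3; 19 m³ remain.
Put 32 m³ in container 4; 18 m³ remain.
Put 11 m³ in container 1; 2 m³ remain.
Put 36 m³ in container 5; 14 m³ remain.

5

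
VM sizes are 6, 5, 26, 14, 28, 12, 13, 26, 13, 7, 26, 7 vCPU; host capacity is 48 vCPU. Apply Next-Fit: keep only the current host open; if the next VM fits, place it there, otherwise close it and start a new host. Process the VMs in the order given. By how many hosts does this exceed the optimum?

1

Next-Fit: [6,5,26] [14,28] [12,13] [26,13,7] [26,7] → 5 hosts.
Total size 183 vCPU; any packing needs at least ⌈183/48⌉ = 4 hosts.
An optimal packing achieves that bound: [28,14,6] [26,13,7] [26,13,7] [26,12,5] → 4 hosts.
Excess: 5 − 4 = 1.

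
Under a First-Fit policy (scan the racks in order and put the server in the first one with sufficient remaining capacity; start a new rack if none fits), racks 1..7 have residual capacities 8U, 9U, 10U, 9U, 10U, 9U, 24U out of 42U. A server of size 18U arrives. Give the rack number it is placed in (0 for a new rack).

7

Racks with room: rack 7 (24U).
The first with room is rack 7.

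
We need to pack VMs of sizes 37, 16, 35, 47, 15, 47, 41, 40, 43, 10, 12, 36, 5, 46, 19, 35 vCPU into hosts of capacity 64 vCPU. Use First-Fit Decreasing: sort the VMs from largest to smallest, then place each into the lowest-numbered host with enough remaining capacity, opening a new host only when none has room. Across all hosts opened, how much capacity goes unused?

Sorted descending: 47, 47, 46, 43, 41, 40, 37, 36, 35, 35, 19, 16, 15, 12, 10, 5.
host 1: place 47 vCPU, 17 vCPU left
host 2: place 47 vCPU, 17 vCPU left
host 3: place 46 vCPU, 18 vCPU left
host 4: place 43 vCPU, 21 vCPU left
host 5: place 41 vCPU, 23 vCPU left
host 6: place 40 vCPU, 24 vCPU left
host 7: place 37 vCPU, 27 vCPU left
host 8: place 36 vCPU, 28 vCPU left
host 9: place 35 vCPU, 29 vCPU left
host 10: place 35 vCPU, 29 vCPU left
host 4: place 19 vCPU, 2 vCPU left
host 1: place 16 vCPU, 1 vCPU left
host 2: place 15 vCPU, 2 vCPU left
host 3: place 12 vCPU, 6 vCPU left
host 5: place 10 vCPU, 13 vCPU left
host 3: place 5 vCPU, 1 vCPU left
10 hosts × 64 vCPU = 640 vCPU; used 484 vCPU; unused 156 vCPU.

156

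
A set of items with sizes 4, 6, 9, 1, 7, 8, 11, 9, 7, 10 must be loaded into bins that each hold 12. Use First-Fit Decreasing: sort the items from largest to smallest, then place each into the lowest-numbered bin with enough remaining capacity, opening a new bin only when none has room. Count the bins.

8

Sorted descending: 11, 10, 9, 9, 8, 7, 7, 6, 4, 1.
11 → bin 1 (remaining 1)
10 → bin 2 (remaining 2)
9 → bin 3 (remaining 3)
9 → bin 4 (remaining 3)
8 → bin 5 (remaining 4)
7 → bin 6 (remaining 5)
7 → bin 7 (remaining 5)
6 → bin 8 (remaining 6)
4 → bin 5 (remaining 0)
1 → bin 1 (remaining 0)
Final bins: [11,1] [10] [9] [9] [8,4] [7] [7] [6].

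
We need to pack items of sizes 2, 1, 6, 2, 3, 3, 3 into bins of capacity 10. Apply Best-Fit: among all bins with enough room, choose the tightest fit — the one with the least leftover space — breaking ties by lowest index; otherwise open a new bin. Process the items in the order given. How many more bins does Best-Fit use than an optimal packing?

1

Best-Fit: [2,1,6] [2,3,3] [3] → 3 bins.
Total size 20; any packing needs at least ⌈20/10⌉ = 2 bins.
An optimal packing achieves that bound: [6,3,1] [3,3,2,2] → 2 bins.
Excess: 3 − 2 = 1.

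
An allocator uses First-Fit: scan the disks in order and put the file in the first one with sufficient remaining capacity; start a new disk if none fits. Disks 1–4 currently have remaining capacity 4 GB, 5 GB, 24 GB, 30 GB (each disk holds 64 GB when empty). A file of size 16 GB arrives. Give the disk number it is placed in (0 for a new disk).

3

Disks with room: disk 3 (24 GB), disk 4 (30 GB).
The first with room is disk 3.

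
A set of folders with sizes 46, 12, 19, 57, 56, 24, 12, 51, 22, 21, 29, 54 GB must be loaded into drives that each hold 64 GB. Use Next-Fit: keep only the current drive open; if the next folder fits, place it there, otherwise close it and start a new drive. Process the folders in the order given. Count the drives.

9 drives

46 GB → drive 1 (remaining 18 GB)
12 GB → drive 1 (remaining 6 GB)
19 GB → drive 2 (remaining 45 GB)
57 GB → drive 3 (remaining 7 GB)
56 GB → drive 4 (remaining 8 GB)
24 GB → drive 5 (remaining 40 GB)
12 GB → drive 5 (remaining 28 GB)
51 GB → drive 6 (remaining 13 GB)
22 GB → drive 7 (remaining 42 GB)
21 GB → drive 7 (remaining 21 GB)
29 GB → drive 8 (remaining 35 GB)
54 GB → drive 9 (remaining 10 GB)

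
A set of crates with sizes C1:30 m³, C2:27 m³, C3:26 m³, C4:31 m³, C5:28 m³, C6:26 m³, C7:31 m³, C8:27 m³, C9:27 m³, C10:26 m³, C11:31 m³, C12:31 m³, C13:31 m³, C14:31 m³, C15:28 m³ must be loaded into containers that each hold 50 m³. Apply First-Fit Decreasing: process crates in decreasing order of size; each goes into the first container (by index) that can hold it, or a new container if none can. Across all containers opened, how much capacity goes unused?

319

Sorted descending: 31, 31, 31, 31, 31, 31, 30, 28, 28, 27, 27, 27, 26, 26, 26.
container 1: place 31 m³, 19 m³ left
container 2: place 31 m³, 19 m³ left
container 3: place 31 m³, 19 m³ left
container 4: place 31 m³, 19 m³ left
container 5: place 31 m³, 19 m³ left
container 6: place 31 m³, 19 m³ left
container 7: place 30 m³, 20 m³ left
container 8: place 28 m³, 22 m³ left
container 9: place 28 m³, 22 m³ left
container 10: place 27 m³, 23 m³ left
container 11: place 27 m³, 23 m³ left
container 12: place 27 m³, 23 m³ left
container 13: place 26 m³, 24 m³ left
container 14: place 26 m³, 24 m³ left
container 15: place 26 m³, 24 m³ left
15 containers × 50 m³ = 750 m³; used 431 m³; unused 319 m³.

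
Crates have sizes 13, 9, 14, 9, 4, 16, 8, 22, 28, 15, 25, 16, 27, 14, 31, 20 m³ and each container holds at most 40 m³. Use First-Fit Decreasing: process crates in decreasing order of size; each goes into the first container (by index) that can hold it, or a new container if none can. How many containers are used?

Sorted descending: 31, 28, 27, 25, 22, 20, 16, 16, 15, 14, 14, 13, 9, 9, 8, 4.
Put 31 m³ in container 1; 9 m³ remain.
Put 28 m³ in container 2; 12 m³ remain.
Put 27 m³ in container 3; 13 m³ remain.
Put 25 m³ in container 4; 15 m³ remain.
Put 22 m³ in container 5; 18 m³ remain.
Put 20 m³ in container 6; 20 m³ remain.
Put 16 m³ in container 5; 2 m³ remain.
Put 16 m³ in container 6; 4 m³ remain.
Put 15 m³ in container 4; 0 m³ remain.
Put 14 m³ in container 7; 26 m³ remain.
Put 14 m³ in container 7; 12 m³ remain.
Put 13 m³ in container 3; 0 m³ remain.
Put 9 m³ in container 1; 0 m³ remain.
Put 9 m³ in container 2; 3 m³ remain.
Put 8 m³ in container 7; 4 m³ remain.
Put 4 m³ in container 6; 0 m³ remain.

7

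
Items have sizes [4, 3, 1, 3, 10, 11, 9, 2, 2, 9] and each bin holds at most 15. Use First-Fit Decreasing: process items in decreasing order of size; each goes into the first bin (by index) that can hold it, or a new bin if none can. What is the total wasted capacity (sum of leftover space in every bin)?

Sorted descending: 11, 10, 9, 9, 4, 3, 3, 2, 2, 1.
bin 1: place 11, 4 left
bin 2: place 10, 5 left
bin 3: place 9, 6 left
bin 4: place 9, 6 left
bin 1: place 4, 0 left
bin 2: place 3, 2 left
bin 3: place 3, 3 left
bin 2: place 2, 0 left
bin 3: place 2, 1 left
bin 3: place 1, 0 left
4 bins × 15 = 60; used 54; unused 6.

6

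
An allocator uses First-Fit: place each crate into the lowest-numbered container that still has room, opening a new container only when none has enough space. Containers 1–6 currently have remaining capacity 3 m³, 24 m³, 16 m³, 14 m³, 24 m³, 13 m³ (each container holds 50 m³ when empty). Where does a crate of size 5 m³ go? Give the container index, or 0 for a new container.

2

Containers with room: container 2 (24 m³), container 3 (16 m³), container 4 (14 m³), container 5 (24 m³), container 6 (13 m³).
The first with room is container 2.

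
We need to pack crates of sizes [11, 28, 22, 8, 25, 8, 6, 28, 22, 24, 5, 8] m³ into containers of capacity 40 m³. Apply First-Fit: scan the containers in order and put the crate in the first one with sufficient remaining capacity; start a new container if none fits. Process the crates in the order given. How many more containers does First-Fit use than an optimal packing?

0

First-Fit: [11,28] [22,8,8] [25,6,5] [28,8] [22] [24] → 6 containers.
6 crates exceed 20 m³ (half the capacity), and no two of those can share a container, so at least 6 containers are needed.
So 6 is already optimal.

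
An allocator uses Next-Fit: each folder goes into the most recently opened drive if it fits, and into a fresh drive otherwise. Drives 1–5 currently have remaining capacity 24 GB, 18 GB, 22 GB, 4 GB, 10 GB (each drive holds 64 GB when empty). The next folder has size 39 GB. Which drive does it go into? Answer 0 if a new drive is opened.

0

Next-Fit only looks at drive 5, which has 10 GB free.
39 GB does not fit, so a new drive is opened.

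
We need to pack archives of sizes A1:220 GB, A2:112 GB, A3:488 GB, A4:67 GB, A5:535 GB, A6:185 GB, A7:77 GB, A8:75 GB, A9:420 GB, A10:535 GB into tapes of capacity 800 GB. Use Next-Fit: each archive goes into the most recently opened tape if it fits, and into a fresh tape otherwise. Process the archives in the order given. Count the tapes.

5

Put A1 (220 GB) in tape 1; 580 GB remain.
Put A2 (112 GB) in tape 1; 468 GB remain.
Put A3 (488 GB) in tape 2; 312 GB remain.
Put A4 (67 GB) in tape 2; 245 GB remain.
Put A5 (535 GB) in tape 3; 265 GB remain.
Put A6 (185 GB) in tape 3; 80 GB remain.
Put A7 (77 GB) in tape 3; 3 GB remain.
Put A8 (75 GB) in tape 4; 725 GB remain.
Put A9 (420 GB) in tape 4; 305 GB remain.
Put A10 (535 GB) in tape 5; 265 GB remain.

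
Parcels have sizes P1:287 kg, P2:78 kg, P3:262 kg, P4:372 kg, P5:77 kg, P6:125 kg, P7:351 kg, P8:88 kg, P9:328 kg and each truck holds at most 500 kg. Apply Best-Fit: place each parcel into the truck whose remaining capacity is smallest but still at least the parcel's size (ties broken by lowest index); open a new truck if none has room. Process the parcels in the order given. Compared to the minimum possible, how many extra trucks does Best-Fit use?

0

Best-Fit: [287,78,125] [262] [372,77] [351,88] [328] → 5 trucks.
5 parcels exceed 250 kg (half the capacity), and no two of those can share a truck, so at least 5 trucks are needed.
So 5 is already optimal.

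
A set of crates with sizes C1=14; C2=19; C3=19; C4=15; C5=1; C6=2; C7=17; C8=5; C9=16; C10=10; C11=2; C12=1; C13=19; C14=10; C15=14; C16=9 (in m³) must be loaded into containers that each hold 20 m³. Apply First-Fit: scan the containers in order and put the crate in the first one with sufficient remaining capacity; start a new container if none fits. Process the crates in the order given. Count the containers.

10

Put C1 (14 m³) in container 1; 6 m³ remain.
Put C2 (19 m³) in container 2; 1 m³ remain.
Put C3 (19 m³) in container 3; 1 m³ remain.
Put C4 (15 m³) in container 4; 5 m³ remain.
Put C5 (1 m³) in container 1; 5 m³ remain.
Put C6 (2 m³) in container 1; 3 m³ remain.
Put C7 (17 m³) in container 5; 3 m³ remain.
Put C8 (5 m³) in container 4; 0 m³ remain.
Put C9 (16 m³) in container 6; 4 m³ remain.
Put C10 (10 m³) in container 7; 10 m³ remain.
Put C11 (2 m³) in container 1; 1 m³ remain.
Put C12 (1 m³) in container 1; 0 m³ remain.
Put C13 (19 m³) in container 8; 1 m³ remain.
Put C14 (10 m³) in container 7; 0 m³ remain.
Put C15 (14 m³) in container 9; 6 m³ remain.
Put C16 (9 m³) in container 10; 11 m³ remain.
Final containers: [14,1,2,2,1] [19] [19] [15,5] [17] [16] [10,10] [19] [14] [9].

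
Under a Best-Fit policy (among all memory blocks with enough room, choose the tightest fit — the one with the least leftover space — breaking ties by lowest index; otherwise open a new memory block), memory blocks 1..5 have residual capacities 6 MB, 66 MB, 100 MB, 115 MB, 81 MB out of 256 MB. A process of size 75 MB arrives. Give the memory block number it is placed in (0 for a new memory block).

Memory blocks with room: memory block 3 (100 MB), memory block 4 (115 MB), memory block 5 (81 MB).
Tightest fit is memory block 5 with 81 MB free.

5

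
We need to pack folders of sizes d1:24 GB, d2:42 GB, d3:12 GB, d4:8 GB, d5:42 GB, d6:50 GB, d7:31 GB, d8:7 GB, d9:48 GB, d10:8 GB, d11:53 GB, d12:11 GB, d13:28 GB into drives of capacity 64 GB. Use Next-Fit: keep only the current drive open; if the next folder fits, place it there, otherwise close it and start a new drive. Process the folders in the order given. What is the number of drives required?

Put d1 (24 GB) in drive 1; 40 GB remain.
Put d2 (42 GB) in drive 2; 22 GB remain.
Put d3 (12 GB) in drive 2; 10 GB remain.
Put d4 (8 GB) in drive 2; 2 GB remain.
Put d5 (42 GB) in drive 3; 22 GB remain.
Put d6 (50 GB) in drive 4; 14 GB remain.
Put d7 (31 GB) in drive 5; 33 GB remain.
Put d8 (7 GB) in drive 5; 26 GB remain.
Put d9 (48 GB) in drive 6; 16 GB remain.
Put d10 (8 GB) in drive 6; 8 GB remain.
Put d11 (53 GB) in drive 7; 11 GB remain.
Put d12 (11 GB) in drive 7; 0 GB remain.
Put d13 (28 GB) in drive 8; 36 GB remain.

8 drives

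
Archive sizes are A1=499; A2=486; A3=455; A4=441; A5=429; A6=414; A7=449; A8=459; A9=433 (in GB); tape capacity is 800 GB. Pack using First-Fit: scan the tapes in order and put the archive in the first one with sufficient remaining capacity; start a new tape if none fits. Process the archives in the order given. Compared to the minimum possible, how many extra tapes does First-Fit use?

First-Fit: [499] [486] [455] [441] [429] [414] [449] [459] [433] → 9 tapes.
9 archives exceed 400 GB (half the capacity), and no two of those can share a tape, so at least 9 tapes are needed.
So 9 is already optimal.

0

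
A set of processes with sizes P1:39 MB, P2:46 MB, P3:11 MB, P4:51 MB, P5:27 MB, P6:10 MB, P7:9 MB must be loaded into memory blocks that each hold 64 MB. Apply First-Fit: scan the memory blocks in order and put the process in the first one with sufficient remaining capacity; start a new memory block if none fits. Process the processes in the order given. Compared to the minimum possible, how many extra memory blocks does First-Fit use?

0

First-Fit: [39,11,10] [46,9] [51] [27] → 4 memory blocks.
Total size 193 MB; any packing needs at least ⌈193/64⌉ = 4 memory blocks.
So 4 is already optimal.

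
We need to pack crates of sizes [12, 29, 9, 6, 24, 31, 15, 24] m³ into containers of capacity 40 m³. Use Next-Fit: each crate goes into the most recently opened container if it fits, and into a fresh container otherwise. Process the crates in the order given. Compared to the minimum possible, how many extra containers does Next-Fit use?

1

Next-Fit: [12] [29,9] [6,24] [31] [15,24] → 5 containers.
Total size 150 m³; any packing needs at least ⌈150/40⌉ = 4 containers.
An optimal packing achieves that bound: [31,9] [29,6] [24,15] [24,12] → 4 containers.
Excess: 5 − 4 = 1.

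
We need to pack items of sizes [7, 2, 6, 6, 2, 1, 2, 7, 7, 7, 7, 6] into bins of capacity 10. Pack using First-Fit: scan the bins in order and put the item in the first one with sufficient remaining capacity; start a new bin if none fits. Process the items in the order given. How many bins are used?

8 bins

7 → bin 1 (remaining 3)
2 → bin 1 (remaining 1)
6 → bin 2 (remaining 4)
6 → bin 3 (remaining 4)
2 → bin 2 (remaining 2)
1 → bin 1 (remaining 0)
2 → bin 2 (remaining 0)
7 → bin 4 (remaining 3)
7 → bin 5 (remaining 3)
7 → bin 6 (remaining 3)
7 → bin 7 (remaining 3)
6 → bin 8 (remaining 4)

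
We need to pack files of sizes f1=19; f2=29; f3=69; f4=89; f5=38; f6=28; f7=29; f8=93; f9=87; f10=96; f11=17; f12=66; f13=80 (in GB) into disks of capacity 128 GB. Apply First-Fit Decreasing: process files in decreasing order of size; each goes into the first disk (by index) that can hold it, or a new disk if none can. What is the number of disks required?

7 disks

Sorted descending: 96, 93, 89, 87, 80, 69, 66, 38, 29, 29, 28, 19, 17.
disk 1: place 96 GB, 32 GB left
disk 2: place 93 GB, 35 GB left
disk 3: place 89 GB, 39 GB left
disk 4: place 87 GB, 41 GB left
disk 5: place 80 GB, 48 GB left
disk 6: place 69 GB, 59 GB left
disk 7: place 66 GB, 62 GB left
disk 3: place 38 GB, 1 GB left
disk 1: place 29 GB, 3 GB left
disk 2: place 29 GB, 6 GB left
disk 4: place 28 GB, 13 GB left
disk 5: place 19 GB, 29 GB left
disk 5: place 17 GB, 12 GB left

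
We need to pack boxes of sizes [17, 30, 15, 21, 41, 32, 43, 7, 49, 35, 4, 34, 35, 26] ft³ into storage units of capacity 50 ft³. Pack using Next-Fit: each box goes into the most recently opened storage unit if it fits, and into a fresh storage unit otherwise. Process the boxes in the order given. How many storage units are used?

10

17 ft³ → storage unit 1 (remaining 33 ft³)
30 ft³ → storage unit 1 (remaining 3 ft³)
15 ft³ → storage unit 2 (remaining 35 ft³)
21 ft³ → storage unit 2 (remaining 14 ft³)
41 ft³ → storage unit 3 (remaining 9 ft³)
32 ft³ → storage unit 4 (remaining 18 ft³)
43 ft³ → storage unit 5 (remaining 7 ft³)
7 ft³ → storage unit 5 (remaining 0 ft³)
49 ft³ → storage unit 6 (remaining 1 ft³)
35 ft³ → storage unit 7 (remaining 15 ft³)
4 ft³ → storage unit 7 (remaining 11 ft³)
34 ft³ → storage unit 8 (remaining 16 ft³)
35 ft³ → storage unit 9 (remaining 15 ft³)
26 ft³ → storage unit 10 (remaining 24 ft³)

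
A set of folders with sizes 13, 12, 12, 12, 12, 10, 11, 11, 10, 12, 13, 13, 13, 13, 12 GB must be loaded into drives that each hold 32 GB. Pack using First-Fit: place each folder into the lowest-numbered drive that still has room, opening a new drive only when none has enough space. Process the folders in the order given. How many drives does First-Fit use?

Put 13 GB in drive 1; 19 GB remain.
Put 12 GB in drive 1; 7 GB remain.
Put 12 GB in drive 2; 20 GB remain.
Put 12 GB in drive 2; 8 GB remain.
Put 12 GB in drive 3; 20 GB remain.
Put 10 GB in drive 3; 10 GB remain.
Put 11 GB in drive 4; 21 GB remain.
Put 11 GB in drive 4; 10 GB remain.
Put 10 GB in drive 3; 0 GB remain.
Put 12 GB in drive 5; 20 GB remain.
Put 13 GB in drive 5; 7 GB remain.
Put 13 GB in drive 6; 19 GB remain.
Put 13 GB in drive 6; 6 GB remain.
Put 13 GB in drive 7; 19 GB remain.
Put 12 GB in drive 7; 7 GB remain.

7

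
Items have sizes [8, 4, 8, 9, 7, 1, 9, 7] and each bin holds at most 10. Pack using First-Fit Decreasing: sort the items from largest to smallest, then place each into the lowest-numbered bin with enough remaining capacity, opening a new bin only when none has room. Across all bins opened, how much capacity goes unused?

Sorted descending: 9, 9, 8, 8, 7, 7, 4, 1.
bin 1: place 9, 1 left
bin 2: place 9, 1 left
bin 3: place 8, 2 left
bin 4: place 8, 2 left
bin 5: place 7, 3 left
bin 6: place 7, 3 left
bin 7: place 4, 6 left
bin 1: place 1, 0 left
7 bins × 10 = 70; used 53; unused 17.

17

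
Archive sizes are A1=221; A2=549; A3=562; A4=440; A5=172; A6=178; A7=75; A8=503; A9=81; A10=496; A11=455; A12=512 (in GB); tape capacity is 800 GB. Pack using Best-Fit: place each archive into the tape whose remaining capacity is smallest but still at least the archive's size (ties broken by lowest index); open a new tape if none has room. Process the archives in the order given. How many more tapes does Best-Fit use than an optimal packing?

Best-Fit: [221,549] [562,172] [440,178,75,81] [503] [496] [455] [512] → 7 tapes.
7 archives exceed 400 GB (half the capacity), and no two of those can share a tape, so at least 7 tapes are needed.
So 7 is already optimal.

0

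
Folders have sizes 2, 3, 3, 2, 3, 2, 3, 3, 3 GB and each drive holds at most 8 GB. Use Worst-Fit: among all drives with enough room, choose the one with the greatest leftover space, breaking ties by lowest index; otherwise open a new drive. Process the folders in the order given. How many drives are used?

drive 1: place 2 GB, 6 GB left
drive 1: place 3 GB, 3 GB left
drive 1: place 3 GB, 0 GB left
drive 2: place 2 GB, 6 GB left
drive 2: place 3 GB, 3 GB left
drive 2: place 2 GB, 1 GB left
drive 3: place 3 GB, 5 GB left
drive 3: place 3 GB, 2 GB left
drive 4: place 3 GB, 5 GB left
Final drives: [2,3,3] [2,3,2] [3,3] [3].

4 drives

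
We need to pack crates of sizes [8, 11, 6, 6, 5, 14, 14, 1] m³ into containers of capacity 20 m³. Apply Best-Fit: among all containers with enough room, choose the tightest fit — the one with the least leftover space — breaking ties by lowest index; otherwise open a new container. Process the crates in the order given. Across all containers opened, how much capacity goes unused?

15

8 m³ → container 1 (remaining 12 m³)
11 m³ → container 1 (remaining 1 m³)
6 m³ → container 2 (remaining 14 m³)
6 m³ → container 2 (remaining 8 m³)
5 m³ → container 2 (remaining 3 m³)
14 m³ → container 3 (remaining 6 m³)
14 m³ → container 4 (remaining 6 m³)
1 m³ → container 1 (remaining 0 m³)
4 containers × 20 m³ = 80 m³; used 65 m³; unused 15 m³.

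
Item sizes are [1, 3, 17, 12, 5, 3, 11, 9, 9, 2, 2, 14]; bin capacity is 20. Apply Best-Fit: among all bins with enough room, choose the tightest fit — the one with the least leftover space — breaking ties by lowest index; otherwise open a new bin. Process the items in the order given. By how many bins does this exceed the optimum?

Best-Fit: [1,3,12,2] [17,3] [5,11] [9,9,2] [14] → 5 bins.
Total size 88; any packing needs at least ⌈88/20⌉ = 5 bins.
So 5 is already optimal.

0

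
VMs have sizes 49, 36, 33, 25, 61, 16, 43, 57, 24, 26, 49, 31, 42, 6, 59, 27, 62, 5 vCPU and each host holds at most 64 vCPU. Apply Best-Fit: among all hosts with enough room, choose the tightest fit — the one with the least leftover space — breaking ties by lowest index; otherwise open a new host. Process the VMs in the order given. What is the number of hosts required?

Put 49 vCPU in host 1; 15 vCPU remain.
Put 36 vCPU in host 2; 28 vCPU remain.
Put 33 vCPU in host 3; 31 vCPU remain.
Put 25 vCPU in host 2; 3 vCPU remain.
Put 61 vCPU in host 4; 3 vCPU remain.
Put 16 vCPU in host 3; 15 vCPU remain.
Put 43 vCPU in host 5; 21 vCPU remain.
Put 57 vCPU in host 6; 7 vCPU remain.
Put 24 vCPU in host 7; 40 vCPU remain.
Put 26 vCPU in host 7; 14 vCPU remain.
Put 49 vCPU in host 8; 15 vCPU remain.
Put 31 vCPU in host 9; 33 vCPU remain.
Put 42 vCPU in host 10; 22 vCPU remain.
Put 6 vCPU in host 6; 1 vCPU remain.
Put 59 vCPU in host 11; 5 vCPU remain.
Put 27 vCPU in host 9; 6 vCPU remain.
Put 62 vCPU in host 12; 2 vCPU remain.
Put 5 vCPU in host 11; 0 vCPU remain.
Final hosts: [49] [36,25] [33,16] [61] [43] [57,6] [24,26] [49] [31,27] [42] [59,5] [62].

12 hosts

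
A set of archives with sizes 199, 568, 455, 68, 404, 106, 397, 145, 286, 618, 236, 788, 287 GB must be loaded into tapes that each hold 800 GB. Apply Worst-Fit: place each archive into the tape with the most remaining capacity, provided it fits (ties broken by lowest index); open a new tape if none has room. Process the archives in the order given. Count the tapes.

199 GB → tape 1 (remaining 601 GB)
568 GB → tape 1 (remaining 33 GB)
455 GB → tape 2 (remaining 345 GB)
68 GB → tape 2 (remaining 277 GB)
404 GB → tape 3 (remaining 396 GB)
106 GB → tape 3 (remaining 290 GB)
397 GB → tape 4 (remaining 403 GB)
145 GB → tape 4 (remaining 258 GB)
286 GB → tape 3 (remaining 4 GB)
618 GB → tape 5 (remaining 182 GB)
236 GB → tape 2 (remaining 41 GB)
788 GB → tape 6 (remaining 12 GB)
287 GB → tape 7 (remaining 513 GB)

7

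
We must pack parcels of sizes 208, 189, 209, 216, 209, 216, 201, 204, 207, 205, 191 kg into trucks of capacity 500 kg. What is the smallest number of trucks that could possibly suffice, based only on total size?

Total size = 208 + 189 + 209 + 216 + 209 + 216 + 201 + 204 + 207 + 205 + 191 = 2255 kg.
⌈2255 / 500⌉ = 5.

5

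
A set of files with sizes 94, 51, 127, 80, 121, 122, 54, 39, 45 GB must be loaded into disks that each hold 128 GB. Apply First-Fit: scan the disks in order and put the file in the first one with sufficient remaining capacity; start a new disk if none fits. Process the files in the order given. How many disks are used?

7 disks

Put 94 GB in disk 1; 34 GB remain.
Put 51 GB in disk 2; 77 GB remain.
Put 127 GB in disk 3; 1 GB remain.
Put 80 GB in disk 4; 48 GB remain.
Put 121 GB in disk 5; 7 GB remain.
Put 122 GB in disk 6; 6 GB remain.
Put 54 GB in disk 2; 23 GB remain.
Put 39 GB in disk 4; 9 GB remain.
Put 45 GB in disk 7; 83 GB remain.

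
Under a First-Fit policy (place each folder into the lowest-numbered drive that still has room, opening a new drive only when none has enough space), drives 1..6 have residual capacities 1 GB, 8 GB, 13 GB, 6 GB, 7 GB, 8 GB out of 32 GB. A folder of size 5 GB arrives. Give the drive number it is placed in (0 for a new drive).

Drives with room: drive 2 (8 GB), drive 3 (13 GB), drive 4 (6 GB), drive 5 (7 GB), drive 6 (8 GB).
The first with room is drive 2.

2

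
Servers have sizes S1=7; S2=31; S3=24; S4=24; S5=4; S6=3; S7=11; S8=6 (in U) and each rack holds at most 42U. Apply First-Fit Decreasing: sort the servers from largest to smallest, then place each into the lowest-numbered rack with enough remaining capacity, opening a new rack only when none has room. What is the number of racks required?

Sorted descending: 31, 24, 24, 11, 7, 6, 4, 3.
31U → rack 1 (remaining 11U)
24U → rack 2 (remaining 18U)
24U → rack 3 (remaining 18U)
11U → rack 1 (remaining 0U)
7U → rack 2 (remaining 11U)
6U → rack 2 (remaining 5U)
4U → rack 2 (remaining 1U)
3U → rack 3 (remaining 15U)
Final racks: [31,11] [24,7,6,4] [24,3].

3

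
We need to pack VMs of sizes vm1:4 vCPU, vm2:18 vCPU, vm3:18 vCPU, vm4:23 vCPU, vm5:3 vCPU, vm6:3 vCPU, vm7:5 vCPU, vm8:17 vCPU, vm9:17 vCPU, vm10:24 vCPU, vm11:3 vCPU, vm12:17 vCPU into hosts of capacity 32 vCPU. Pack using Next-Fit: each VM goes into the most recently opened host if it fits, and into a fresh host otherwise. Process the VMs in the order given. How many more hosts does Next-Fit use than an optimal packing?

0

Next-Fit: [4,18] [18] [23,3,3] [5,17] [17] [24,3] [17] → 7 hosts.
7 VMs exceed 16 vCPU (half the capacity), and no two of those can share a host, so at least 7 hosts are needed.
So 7 is already optimal.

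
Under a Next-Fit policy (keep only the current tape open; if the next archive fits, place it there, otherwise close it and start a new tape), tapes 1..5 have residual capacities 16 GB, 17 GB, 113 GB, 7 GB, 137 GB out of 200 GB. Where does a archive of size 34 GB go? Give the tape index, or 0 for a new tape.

Next-Fit only looks at tape 5, which has 137 GB free.
34 GB fits there.

5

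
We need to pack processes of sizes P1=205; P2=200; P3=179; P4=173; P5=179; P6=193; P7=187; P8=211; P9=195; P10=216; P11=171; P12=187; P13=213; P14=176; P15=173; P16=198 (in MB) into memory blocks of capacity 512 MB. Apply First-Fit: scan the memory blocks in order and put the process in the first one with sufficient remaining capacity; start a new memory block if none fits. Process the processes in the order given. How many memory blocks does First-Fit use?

8

Put P1 (205 MB) in memory block 1; 307 MB remain.
Put P2 (200 MB) in memory block 1; 107 MB remain.
Put P3 (179 MB) in memory block 2; 333 MB remain.
Put P4 (173 MB) in memory block 2; 160 MB remain.
Put P5 (179 MB) in memory block 3; 333 MB remain.
Put P6 (193 MB) in memory block 3; 140 MB remain.
Put P7 (187 MB) in memory block 4; 325 MB remain.
Put P8 (211 MB) in memory block 4; 114 MB remain.
Put P9 (195 MB) in memory block 5; 317 MB remain.
Put P10 (216 MB) in memory block 5; 101 MB remain.
Put P11 (171 MB) in memory block 6; 341 MB remain.
Put P12 (187 MB) in memory block 6; 154 MB remain.
Put P13 (213 MB) in memory block 7; 299 MB remain.
Put P14 (176 MB) in memory block 7; 123 MB remain.
Put P15 (173 MB) in memory block 8; 339 MB remain.
Put P16 (198 MB) in memory block 8; 141 MB remain.
Final memory blocks: [205,200] [179,173] [179,193] [187,211] [195,216] [171,187] [213,176] [173,198].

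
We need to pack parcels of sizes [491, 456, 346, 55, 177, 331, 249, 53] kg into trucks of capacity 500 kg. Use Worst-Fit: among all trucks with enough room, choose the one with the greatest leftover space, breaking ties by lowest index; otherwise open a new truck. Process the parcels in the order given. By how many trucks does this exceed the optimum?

Worst-Fit: [491] [456] [346,55] [177,249] [331,53] → 5 trucks.
Total size 2158 kg; any packing needs at least ⌈2158/500⌉ = 5 trucks.
So 5 is already optimal.

0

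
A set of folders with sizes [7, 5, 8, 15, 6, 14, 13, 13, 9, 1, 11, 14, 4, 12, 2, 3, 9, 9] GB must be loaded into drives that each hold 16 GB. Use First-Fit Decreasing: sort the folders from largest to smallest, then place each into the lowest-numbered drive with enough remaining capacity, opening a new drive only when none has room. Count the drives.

11

Sorted descending: 15, 14, 14, 13, 13, 12, 11, 9, 9, 9, 8, 7, 6, 5, 4, 3, 2, 1.
Put 15 GB in drive 1; 1 GB remain.
Put 14 GB in drive 2; 2 GB remain.
Put 14 GB in drive 3; 2 GB remain.
Put 13 GB in drive 4; 3 GB remain.
Put 13 GB in drive 5; 3 GB remain.
Put 12 GB in drive 6; 4 GB remain.
Put 11 GB in drive 7; 5 GB remain.
Put 9 GB in drive 8; 7 GB remain.
Put 9 GB in drive 9; 7 GB remain.
Put 9 GB in drive 10; 7 GB remain.
Put 8 GB in drive 11; 8 GB remain.
Put 7 GB in drive 8; 0 GB remain.
Put 6 GB in drive 9; 1 GB remain.
Put 5 GB in drive 7; 0 GB remain.
Put 4 GB in drive 6; 0 GB remain.
Put 3 GB in drive 4; 0 GB remain.
Put 2 GB in drive 2; 0 GB remain.
Put 1 GB in drive 1; 0 GB remain.
Final drives: [15,1] [14,2] [14] [13,3] [13] [12,4] [11,5] [9,7] [9,6] [9] [8].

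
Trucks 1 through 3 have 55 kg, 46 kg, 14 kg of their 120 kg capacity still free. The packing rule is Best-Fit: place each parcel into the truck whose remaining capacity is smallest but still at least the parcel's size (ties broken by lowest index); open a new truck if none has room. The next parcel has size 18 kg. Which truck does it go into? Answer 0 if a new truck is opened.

2

Trucks with room: truck 1 (55 kg), truck 2 (46 kg).
Tightest fit is truck 2 with 46 kg free.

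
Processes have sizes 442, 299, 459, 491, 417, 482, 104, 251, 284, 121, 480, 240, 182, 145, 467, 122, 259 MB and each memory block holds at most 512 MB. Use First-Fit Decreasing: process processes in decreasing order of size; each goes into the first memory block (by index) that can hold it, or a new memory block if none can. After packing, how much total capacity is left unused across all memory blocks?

899

Sorted descending: 491, 482, 480, 467, 459, 442, 417, 299, 284, 259, 251, 240, 182, 145, 122, 121, 104.
491 MB → memory block 1 (remaining 21 MB)
482 MB → memory block 2 (remaining 30 MB)
480 MB → memory block 3 (remaining 32 MB)
467 MB → memory block 4 (remaining 45 MB)
459 MB → memory block 5 (remaining 53 MB)
442 MB → memory block 6 (remaining 70 MB)
417 MB → memory block 7 (remaining 95 MB)
299 MB → memory block 8 (remaining 213 MB)
284 MB → memory block 9 (remaining 228 MB)
259 MB → memory block 10 (remaining 253 MB)
251 MB → memory block 10 (remaining 2 MB)
240 MB → memory block 11 (remaining 272 MB)
182 MB → memory block 8 (remaining 31 MB)
145 MB → memory block 9 (remaining 83 MB)
122 MB → memory block 11 (remaining 150 MB)
121 MB → memory block 11 (remaining 29 MB)
104 MB → memory block 12 (remaining 408 MB)
12 memory blocks × 512 MB = 6144 MB; used 5245 MB; unused 899 MB.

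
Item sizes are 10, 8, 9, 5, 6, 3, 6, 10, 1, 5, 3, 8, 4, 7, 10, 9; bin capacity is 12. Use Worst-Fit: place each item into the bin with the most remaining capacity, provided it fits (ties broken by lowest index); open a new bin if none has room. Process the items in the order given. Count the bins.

10 → bin 1 (remaining 2)
8 → bin 2 (remaining 4)
9 → bin 3 (remaining 3)
5 → bin 4 (remaining 7)
6 → bin 4 (remaining 1)
3 → bin 2 (remaining 1)
6 → bin 5 (remaining 6)
10 → bin 6 (remaining 2)
1 → bin 5 (remaining 5)
5 → bin 5 (remaining 0)
3 → bin 3 (remaining 0)
8 → bin 7 (remaining 4)
4 → bin 7 (remaining 0)
7 → bin 8 (remaining 5)
10 → bin 9 (remaining 2)
9 → bin 10 (remaining 3)

10 bins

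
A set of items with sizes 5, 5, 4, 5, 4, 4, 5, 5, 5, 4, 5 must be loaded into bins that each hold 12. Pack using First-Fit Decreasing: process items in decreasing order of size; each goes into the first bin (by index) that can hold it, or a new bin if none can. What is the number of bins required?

5 bins

Sorted descending: 5, 5, 5, 5, 5, 5, 5, 4, 4, 4, 4.
Put 5 in bin 1; 7 remain.
Put 5 in bin 1; 2 remain.
Put 5 in bin 2; 7 remain.
Put 5 in bin 2; 2 remain.
Put 5 in bin 3; 7 remain.
Put 5 in bin 3; 2 remain.
Put 5 in bin 4; 7 remain.
Put 4 in bin 4; 3 remain.
Put 4 in bin 5; 8 remain.
Put 4 in bin 5; 4 remain.
Put 4 in bin 5; 0 remain.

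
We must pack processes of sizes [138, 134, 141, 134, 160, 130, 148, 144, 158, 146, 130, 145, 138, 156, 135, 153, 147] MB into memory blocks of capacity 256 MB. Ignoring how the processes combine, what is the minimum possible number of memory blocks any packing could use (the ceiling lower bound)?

10

Total size = 138 + 134 + 141 + 134 + 160 + 130 + 148 + 144 + 158 + 146 + 130 + 145 + 138 + 156 + 135 + 153 + 147 = 2437 MB.
⌈2437 / 256⌉ = 10.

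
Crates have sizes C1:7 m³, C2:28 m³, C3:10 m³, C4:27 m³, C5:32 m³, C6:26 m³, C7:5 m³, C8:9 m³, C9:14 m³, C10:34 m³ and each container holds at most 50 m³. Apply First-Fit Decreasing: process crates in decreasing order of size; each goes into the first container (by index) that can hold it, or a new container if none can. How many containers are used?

5

Sorted descending: 34, 32, 28, 27, 26, 14, 10, 9, 7, 5.
34 m³ → container 1 (remaining 16 m³)
32 m³ → container 2 (remaining 18 m³)
28 m³ → container 3 (remaining 22 m³)
27 m³ → container 4 (remaining 23 m³)
26 m³ → container 5 (remaining 24 m³)
14 m³ → container 1 (remaining 2 m³)
10 m³ → container 2 (remaining 8 m³)
9 m³ → container 3 (remaining 13 m³)
7 m³ → container 2 (remaining 1 m³)
5 m³ → container 3 (remaining 8 m³)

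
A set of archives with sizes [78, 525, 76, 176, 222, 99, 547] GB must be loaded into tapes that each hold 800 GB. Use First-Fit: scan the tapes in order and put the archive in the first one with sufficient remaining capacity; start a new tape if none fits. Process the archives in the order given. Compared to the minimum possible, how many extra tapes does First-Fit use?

First-Fit: [78,525,76,99] [176,222] [547] → 3 tapes.
Total size 1723 GB; any packing needs at least ⌈1723/800⌉ = 3 tapes.
So 3 is already optimal.

0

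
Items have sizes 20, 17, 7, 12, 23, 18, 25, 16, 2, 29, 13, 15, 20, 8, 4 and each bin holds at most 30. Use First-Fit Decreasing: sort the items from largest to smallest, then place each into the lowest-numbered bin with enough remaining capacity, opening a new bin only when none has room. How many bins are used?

9 bins

Sorted descending: 29, 25, 23, 20, 20, 18, 17, 16, 15, 13, 12, 8, 7, 4, 2.
29 → bin 1 (remaining 1)
25 → bin 2 (remaining 5)
23 → bin 3 (remaining 7)
20 → bin 4 (remaining 10)
20 → bin 5 (remaining 10)
18 → bin 6 (remaining 12)
17 → bin 7 (remaining 13)
16 → bin 8 (remaining 14)
15 → bin 9 (remaining 15)
13 → bin 7 (remaining 0)
12 → bin 6 (remaining 0)
8 → bin 4 (remaining 2)
7 → bin 3 (remaining 0)
4 → bin 2 (remaining 1)
2 → bin 4 (remaining 0)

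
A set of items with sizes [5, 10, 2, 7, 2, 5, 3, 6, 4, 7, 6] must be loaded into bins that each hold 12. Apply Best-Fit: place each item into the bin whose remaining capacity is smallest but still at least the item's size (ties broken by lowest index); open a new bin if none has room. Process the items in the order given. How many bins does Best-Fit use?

Put 5 in bin 1; 7 remain.
Put 10 in bin 2; 2 remain.
Put 2 in bin 2; 0 remain.
Put 7 in bin 1; 0 remain.
Put 2 in bin 3; 10 remain.
Put 5 in bin 3; 5 remain.
Put 3 in bin 3; 2 remain.
Put 6 in bin 4; 6 remain.
Put 4 in bin 4; 2 remain.
Put 7 in bin 5; 5 remain.
Put 6 in bin 6; 6 remain.

6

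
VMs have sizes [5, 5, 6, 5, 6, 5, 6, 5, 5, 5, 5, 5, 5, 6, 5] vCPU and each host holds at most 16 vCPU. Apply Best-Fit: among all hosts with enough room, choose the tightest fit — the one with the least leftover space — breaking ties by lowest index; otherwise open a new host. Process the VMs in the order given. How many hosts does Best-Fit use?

5

5 vCPU → host 1 (remaining 11 vCPU)
5 vCPU → host 1 (remaining 6 vCPU)
6 vCPU → host 1 (remaining 0 vCPU)
5 vCPU → host 2 (remaining 11 vCPU)
6 vCPU → host 2 (remaining 5 vCPU)
5 vCPU → host 2 (remaining 0 vCPU)
6 vCPU → host 3 (remaining 10 vCPU)
5 vCPU → host 3 (remaining 5 vCPU)
5 vCPU → host 3 (remaining 0 vCPU)
5 vCPU → host 4 (remaining 11 vCPU)
5 vCPU → host 4 (remaining 6 vCPU)
5 vCPU → host 4 (remaining 1 vCPU)
5 vCPU → host 5 (remaining 11 vCPU)
6 vCPU → host 5 (remaining 5 vCPU)
5 vCPU → host 5 (remaining 0 vCPU)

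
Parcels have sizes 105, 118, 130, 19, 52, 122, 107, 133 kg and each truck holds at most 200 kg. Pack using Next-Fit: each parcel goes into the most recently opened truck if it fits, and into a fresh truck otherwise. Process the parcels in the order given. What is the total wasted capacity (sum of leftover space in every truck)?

414

truck 1: place 105 kg, 95 kg left
truck 2: place 118 kg, 82 kg left
truck 3: place 130 kg, 70 kg left
truck 3: place 19 kg, 51 kg left
truck 4: place 52 kg, 148 kg left
truck 4: place 122 kg, 26 kg left
truck 5: place 107 kg, 93 kg left
truck 6: place 133 kg, 67 kg left
6 trucks × 200 kg = 1200 kg; used 786 kg; unused 414 kg.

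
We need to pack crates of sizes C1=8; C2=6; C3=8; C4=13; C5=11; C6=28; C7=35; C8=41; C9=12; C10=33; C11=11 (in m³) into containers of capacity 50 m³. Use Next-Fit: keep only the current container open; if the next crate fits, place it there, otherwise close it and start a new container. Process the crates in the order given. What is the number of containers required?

Put C1 (8 m³) in container 1; 42 m³ remain.
Put C2 (6 m³) in container 1; 36 m³ remain.
Put C3 (8 m³) in container 1; 28 m³ remain.
Put C4 (13 m³) in container 1; 15 m³ remain.
Put C5 (11 m³) in container 1; 4 m³ remain.
Put C6 (28 m³) in container 2; 22 m³ remain.
Put C7 (35 m³) in container 3; 15 m³ remain.
Put C8 (41 m³) in container 4; 9 m³ remain.
Put C9 (12 m³) in container 5; 38 m³ remain.
Put C10 (33 m³) in container 5; 5 m³ remain.
Put C11 (11 m³) in container 6; 39 m³ remain.
Final containers: [8,6,8,13,11] [28] [35] [41] [12,33] [11].

6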